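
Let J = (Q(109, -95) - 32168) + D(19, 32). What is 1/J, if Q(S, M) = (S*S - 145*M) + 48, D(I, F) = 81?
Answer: -1/6383 ≈ -0.00015667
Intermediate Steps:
Q(S, M) = 48 + S² - 145*M (Q(S, M) = (S² - 145*M) + 48 = 48 + S² - 145*M)
J = -6383 (J = ((48 + 109² - 145*(-95)) - 32168) + 81 = ((48 + 11881 + 13775) - 32168) + 81 = (25704 - 32168) + 81 = -6464 + 81 = -6383)
1/J = 1/(-6383) = -1/6383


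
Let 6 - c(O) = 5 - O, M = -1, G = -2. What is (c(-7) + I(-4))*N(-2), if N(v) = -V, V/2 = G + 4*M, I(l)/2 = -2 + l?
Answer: -216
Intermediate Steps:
I(l) = -4 + 2*l (I(l) = 2*(-2 + l) = -4 + 2*l)
c(O) = 1 + O (c(O) = 6 - (5 - O) = 6 + (-5 + O) = 1 + O)
V = -12 (V = 2*(-2 + 4*(-1)) = 2*(-2 - 4) = 2*(-6) = -12)
N(v) = 12 (N(v) = -1*(-12) = 12)
(c(-7) + I(-4))*N(-2) = ((1 - 7) + (-4 + 2*(-4)))*12 = (-6 + (-4 - 8))*12 = (-6 - 12)*12 = -18*12 = -216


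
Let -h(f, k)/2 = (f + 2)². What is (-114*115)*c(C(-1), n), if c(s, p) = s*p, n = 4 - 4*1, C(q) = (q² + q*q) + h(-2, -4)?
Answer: 0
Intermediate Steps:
h(f, k) = -2*(2 + f)² (h(f, k) = -2*(f + 2)² = -2*(2 + f)²)
C(q) = 2*q² (C(q) = (q² + q*q) - 2*(2 - 2)² = (q² + q²) - 2*0² = 2*q² - 2*0 = 2*q² + 0 = 2*q²)
n = 0 (n = 4 - 4 = 0)
c(s, p) = p*s
(-114*115)*c(C(-1), n) = (-114*115)*(0*(2*(-1)²)) = -0*2*1 = -0*2 = -13110*0 = 0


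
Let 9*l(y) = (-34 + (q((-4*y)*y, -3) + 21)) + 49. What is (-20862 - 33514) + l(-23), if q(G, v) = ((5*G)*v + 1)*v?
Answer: -194857/3 ≈ -64952.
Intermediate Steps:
q(G, v) = v*(1 + 5*G*v) (q(G, v) = (5*G*v + 1)*v = (1 + 5*G*v)*v = v*(1 + 5*G*v))
l(y) = 11/3 - 20*y² (l(y) = ((-34 + (-3*(1 + 5*((-4*y)*y)*(-3)) + 21)) + 49)/9 = ((-34 + (-3*(1 + 5*(-4*y²)*(-3)) + 21)) + 49)/9 = ((-34 + (-3*(1 + 60*y²) + 21)) + 49)/9 = ((-34 + ((-3 - 180*y²) + 21)) + 49)/9 = ((-34 + (18 - 180*y²)) + 49)/9 = ((-16 - 180*y²) + 49)/9 = (33 - 180*y²)/9 = 11/3 - 20*y²)
(-20862 - 33514) + l(-23) = (-20862 - 33514) + (11/3 - 20*(-23)²) = -54376 + (11/3 - 20*529) = -54376 + (11/3 - 10580) = -54376 - 31729/3 = -194857/3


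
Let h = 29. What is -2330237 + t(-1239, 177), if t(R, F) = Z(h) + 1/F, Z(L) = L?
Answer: -412446815/177 ≈ -2.3302e+6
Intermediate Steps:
t(R, F) = 29 + 1/F
-2330237 + t(-1239, 177) = -2330237 + (29 + 1/177) = -2330237 + 5134/177 = -412446815/177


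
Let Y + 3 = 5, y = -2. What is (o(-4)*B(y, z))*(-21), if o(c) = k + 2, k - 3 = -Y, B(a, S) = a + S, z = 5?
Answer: -189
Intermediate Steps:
Y = 2 (Y = -3 + 5 = 2)
B(a, S) = S + a
k = 1 (k = 3 - 1*2 = 3 - 2 = 1)
o(c) = 3 (o(c) = 1 + 2 = 3)
(o(-4)*B(y, z))*(-21) = (3*(5 - 2))*(-21) = (3*3)*(-21) = 9*(-21) = -189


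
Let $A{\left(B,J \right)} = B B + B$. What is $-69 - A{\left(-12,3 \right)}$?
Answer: $-201$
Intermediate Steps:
$A{\left(B,J \right)} = B + B^{2}$ ($A{\left(B,J \right)} = B^{2} + B = B + B^{2}$)
$-69 - A{\left(-12,3 \right)} = -69 - - 12 \left(1 - 12\right) = -69 - \left(-12\right) \left(-11\right) = -69 - 132 = -201$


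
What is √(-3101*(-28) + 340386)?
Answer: √427214 ≈ 653.62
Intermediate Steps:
√(-3101*(-28) + 340386) = √(86828 + 340386) = √427214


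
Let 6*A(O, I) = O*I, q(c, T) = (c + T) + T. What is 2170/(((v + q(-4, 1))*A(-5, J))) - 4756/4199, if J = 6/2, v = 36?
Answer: -111954/4199 ≈ -26.662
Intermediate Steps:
q(c, T) = c + 2*T (q(c, T) = (T + c) + T = c + 2*T)
J = 3 (J = 6*(½) = 3)
A(O, I) = I*O/6 (A(O, I) = (O*I)/6 = (I*O)/6 = I*O/6)
2170/(((v + q(-4, 1))*A(-5, J))) - 4756/4199 = 2170/(((36 + (-4 + 2*1))*((⅙)*3*(-5)))) - 4756/4199 = 2170/(((36 + (-4 + 2))*(-5/2))) - 4756*1/4199 = 2170/(((36 - 2)*(-5/2))) - 4756/4199 = 2170/((34*(-5/2))) - 4756/4199 = 2170/(-85) - 4756/4199 = 2170*(-1/85) - 4756/4199 = -434/17 - 4756/4199 = -111954/4199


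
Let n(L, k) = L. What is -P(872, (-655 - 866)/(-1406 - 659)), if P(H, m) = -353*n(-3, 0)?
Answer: -1059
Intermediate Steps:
P(H, m) = 1059 (P(H, m) = -353*(-3) = 1059)
-P(872, (-655 - 866)/(-1406 - 659)) = -1*1059 = -1059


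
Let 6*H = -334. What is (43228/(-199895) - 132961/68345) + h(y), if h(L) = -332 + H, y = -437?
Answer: -3195459804118/8197094265 ≈ -389.83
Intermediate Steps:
H = -167/3 (H = (⅙)*(-334) = -167/3 ≈ -55.667)
h(L) = -1163/3 (h(L) = -332 - 167/3 = -1163/3)
(43228/(-199895) - 132961/68345) + h(y) = (43228/(-199895) - 132961/68345) - 1163/3 = (43228*(-1/199895) - 132961*1/68345) - 1163/3 = (-43228/199895 - 132961/68345) - 1163/3 = -5906531351/2732364755 - 1163/3 = -3195459804118/8197094265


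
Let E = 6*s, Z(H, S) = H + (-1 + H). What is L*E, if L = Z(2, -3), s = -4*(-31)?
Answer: 2232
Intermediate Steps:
s = 124
Z(H, S) = -1 + 2*H
E = 744 (E = 6*124 = 744)
L = 3 (L = -1 + 2*2 = -1 + 4 = 3)
L*E = 3*744 = 2232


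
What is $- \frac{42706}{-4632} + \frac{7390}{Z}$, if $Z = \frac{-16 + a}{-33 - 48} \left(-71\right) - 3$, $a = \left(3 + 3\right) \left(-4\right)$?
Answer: $- \frac{1320503141}{7140228} \approx -184.94$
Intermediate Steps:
$a = -24$ ($a = 6 \left(-4\right) = -24$)
$Z = - \frac{3083}{81}$ ($Z = \frac{-16 - 24}{-33 - 48} \left(-71\right) - 3 = - \frac{40}{-81} \left(-71\right) - 3 = \left(-40\right) \left(- \frac{1}{81}\right) \left(-71\right) - 3 = \frac{40}{81} \left(-71\right) - 3 = - \frac{2840}{81} - 3 = - \frac{3083}{81} \approx -38.062$)
$- \frac{42706}{-4632} + \frac{7390}{Z} = - \frac{42706}{-4632} + \frac{7390}{- \frac{3083}{81}} = \left(-42706\right) \left(- \frac{1}{4632}\right) + 7390 \left(- \frac{81}{3083}\right) = \frac{21353}{2316} - \frac{598590}{3083} = - \frac{1320503141}{7140228}$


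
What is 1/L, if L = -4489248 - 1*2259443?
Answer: -1/6748691 ≈ -1.4818e-7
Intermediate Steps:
L = -6748691 (L = -4489248 - 2259443 = -6748691)
1/L = 1/(-6748691) = -1/6748691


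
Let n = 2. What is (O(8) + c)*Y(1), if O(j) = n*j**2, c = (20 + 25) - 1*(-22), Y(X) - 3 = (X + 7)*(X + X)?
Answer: 3705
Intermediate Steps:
Y(X) = 3 + 2*X*(7 + X) (Y(X) = 3 + (X + 7)*(X + X) = 3 + (7 + X)*(2*X) = 3 + 2*X*(7 + X))
c = 67 (c = 45 + 22 = 67)
O(j) = 2*j**2
(O(8) + c)*Y(1) = (2*8**2 + 67)*(3 + 2*1**2 + 14*1) = (2*64 + 67)*(3 + 2*1 + 14) = (128 + 67)*(3 + 2 + 14) = 195*19 = 3705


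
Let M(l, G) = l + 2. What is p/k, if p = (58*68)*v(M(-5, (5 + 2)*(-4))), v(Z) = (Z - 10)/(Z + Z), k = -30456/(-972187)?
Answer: 6230746483/22842 ≈ 2.7278e+5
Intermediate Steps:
k = 30456/972187 (k = -30456*(-1/972187) = 30456/972187 ≈ 0.031327)
M(l, G) = 2 + l
v(Z) = (-10 + Z)/(2*Z) (v(Z) = (-10 + Z)/((2*Z)) = (-10 + Z)*(1/(2*Z)) = (-10 + Z)/(2*Z))
p = 25636/3 (p = (58*68)*((-10 + (2 - 5))/(2*(2 - 5))) = 3944*((½)*(-10 - 3)/(-3)) = 3944*((½)*(-⅓)*(-13)) = 3944*(13/6) = 25636/3 ≈ 8545.3)
p/k = 25636/(3*(30456/972187)) = (25636/3)*(972187/30456) = 6230746483/22842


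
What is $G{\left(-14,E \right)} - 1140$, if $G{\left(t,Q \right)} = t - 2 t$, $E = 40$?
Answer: $-1126$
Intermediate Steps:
$G{\left(t,Q \right)} = - t$
$G{\left(-14,E \right)} - 1140 = \left(-1\right) \left(-14\right) - 1140 = 14 - 1140 = -1126$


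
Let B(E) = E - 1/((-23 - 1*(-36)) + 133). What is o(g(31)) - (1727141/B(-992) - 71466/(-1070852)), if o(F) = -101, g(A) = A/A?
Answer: 9782842054953/5965181066 ≈ 1640.0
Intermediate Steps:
g(A) = 1
B(E) = -1/146 + E (B(E) = E - 1/((-23 + 36) + 133) = E - 1/(13 + 133) = E - 1/146 = -1/146 + E)
o(g(31)) - (1727141/B(-992) - 71466/(-1070852)) = -101 - (1727141/(-1/146 - 992) - 71466/(-1070852)) = -101 - (1727141/(-144833/146) - 71466*(-1/1070852)) = -101 - (1727141*(-146/144833) + 35733/535426) = -101 - (-19397122/11141 + 35733/535426) = -101 - 1*(-10385325342619/5965181066) = -101 + 10385325342619/5965181066 = 9782842054953/5965181066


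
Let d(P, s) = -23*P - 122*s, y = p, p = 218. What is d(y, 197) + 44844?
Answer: 15796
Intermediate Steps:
y = 218
d(P, s) = -122*s - 23*P
d(y, 197) + 44844 = (-122*197 - 23*218) + 44844 = (-24034 - 5014) + 44844 = -29048 + 44844 = 15796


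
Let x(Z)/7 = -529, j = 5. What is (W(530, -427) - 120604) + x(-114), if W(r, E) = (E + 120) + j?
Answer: -124609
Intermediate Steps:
x(Z) = -3703 (x(Z) = 7*(-529) = -3703)
W(r, E) = 125 + E (W(r, E) = (E + 120) + 5 = (120 + E) + 5 = 125 + E)
(W(530, -427) - 120604) + x(-114) = ((125 - 427) - 120604) - 3703 = (-302 - 120604) - 3703 = -120906 - 3703 = -124609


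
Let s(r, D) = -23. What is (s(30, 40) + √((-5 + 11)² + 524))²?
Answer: 1089 - 184*√35 ≈ 0.44132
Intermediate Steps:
(s(30, 40) + √((-5 + 11)² + 524))² = (-23 + √((-5 + 11)² + 524))² = (-23 + √(6² + 524))² = (-23 + √(36 + 524))² = (-23 + √560)² = (-23 + 4*√35)²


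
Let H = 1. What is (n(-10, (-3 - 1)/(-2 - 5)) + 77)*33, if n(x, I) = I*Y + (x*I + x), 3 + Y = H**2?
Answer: 13893/7 ≈ 1984.7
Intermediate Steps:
Y = -2 (Y = -3 + 1**2 = -3 + 1 = -2)
n(x, I) = x - 2*I + I*x (n(x, I) = I*(-2) + (x*I + x) = -2*I + (I*x + x) = -2*I + (x + I*x) = x - 2*I + I*x)
(n(-10, (-3 - 1)/(-2 - 5)) + 77)*33 = ((-10 - 2*(-3 - 1)/(-2 - 5) + ((-3 - 1)/(-2 - 5))*(-10)) + 77)*33 = ((-10 - (-8)/(-7) - 4/(-7)*(-10)) + 77)*33 = ((-10 - (-8)*(-1)/7 - 4*(-1/7)*(-10)) + 77)*33 = ((-10 - 2*4/7 + (4/7)*(-10)) + 77)*33 = ((-10 - 8/7 - 40/7) + 77)*33 = (-118/7 + 77)*33 = (421/7)*33 = 13893/7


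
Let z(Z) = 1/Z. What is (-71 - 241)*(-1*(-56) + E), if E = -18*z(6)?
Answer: -16536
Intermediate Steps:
E = -3 (E = -18/6 = -18*⅙ = -3)
(-71 - 241)*(-1*(-56) + E) = (-71 - 241)*(-1*(-56) - 3) = -312*(56 - 3) = -312*53 = -16536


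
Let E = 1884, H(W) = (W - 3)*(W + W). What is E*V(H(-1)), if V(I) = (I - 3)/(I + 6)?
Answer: 4710/7 ≈ 672.86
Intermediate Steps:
H(W) = 2*W*(-3 + W) (H(W) = (-3 + W)*(2*W) = 2*W*(-3 + W))
V(I) = (-3 + I)/(6 + I)
E*V(H(-1)) = 1884*((-3 + 2*(-1)*(-3 - 1))/(6 + 2*(-1)*(-3 - 1))) = 1884*((-3 + 2*(-1)*(-4))/(6 + 2*(-1)*(-4))) = 1884*((-3 + 8)/(6 + 8)) = 1884*(5/14) = 4710/7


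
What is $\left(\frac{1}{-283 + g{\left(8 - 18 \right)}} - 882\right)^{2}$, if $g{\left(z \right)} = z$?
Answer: $\frac{66784514329}{85849} \approx 7.7793 \cdot 10^{5}$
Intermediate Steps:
$\left(\frac{1}{-283 + g{\left(8 - 18 \right)}} - 882\right)^{2} = \left(\frac{1}{-283 + \left(8 - 18\right)} - 882\right)^{2} = \left(\frac{1}{-283 - 10} - 882\right)^{2} = \left(\frac{1}{-293} - 882\right)^{2} = \left(- \frac{1}{293} - 882\right)^{2} = \left(- \frac{258427}{293}\right)^{2} = \frac{66784514329}{85849}$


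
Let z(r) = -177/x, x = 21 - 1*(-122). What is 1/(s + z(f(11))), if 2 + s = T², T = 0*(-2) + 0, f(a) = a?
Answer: -143/463 ≈ -0.30886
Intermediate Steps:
x = 143 (x = 21 + 122 = 143)
z(r) = -177/143
T = 0 (T = 0 + 0 = 0)
s = -2 (s = -2 + 0² = -2 + 0 = -2)
1/(s + z(f(11))) = 1/(-2 - 177/143) = 1/(-463/143) = -143/463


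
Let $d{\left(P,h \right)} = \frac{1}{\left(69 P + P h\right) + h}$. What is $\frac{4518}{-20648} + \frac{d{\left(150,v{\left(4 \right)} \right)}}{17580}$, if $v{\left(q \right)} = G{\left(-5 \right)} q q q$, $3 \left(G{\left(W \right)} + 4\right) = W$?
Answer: $- \frac{440942503111}{2015179449080} \approx -0.21881$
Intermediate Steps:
$G{\left(W \right)} = -4 + \frac{W}{3}$
$v{\left(q \right)} = - \frac{17 q^{3}}{3}$ ($v{\left(q \right)} = \left(-4 + \frac{1}{3} \left(-5\right)\right) q q q = \left(-4 - \frac{5}{3}\right) q q^{2} = - \frac{17 q}{3} q^{2} = - \frac{17 q^{3}}{3}$)
$d{\left(P,h \right)} = \frac{1}{h + 69 P + P h}$
$\frac{4518}{-20648} + \frac{d{\left(150,v{\left(4 \right)} \right)}}{17580} = \frac{4518}{-20648} + \frac{1}{\left(- \frac{17 \cdot 4^{3}}{3} + 69 \cdot 150 + 150 \left(- \frac{17 \cdot 4^{3}}{3}\right)\right) 17580} = 4518 \left(- \frac{1}{20648}\right) + \frac{1}{\left(- \frac{17}{3}\right) 64 + 10350 + 150 \left(\left(- \frac{17}{3}\right) 64\right)} \frac{1}{17580} = - \frac{2259}{10324} + \frac{1}{- \frac{1088}{3} + 10350 + 150 \left(- \frac{1088}{3}\right)} \frac{1}{17580} = - \frac{2259}{10324} + \frac{1}{- \frac{1088}{3} + 10350 - 54400} \cdot \frac{1}{17580} = - \frac{2259}{10324} + \frac{1}{- \frac{133238}{3}} \cdot \frac{1}{17580} = - \frac{2259}{10324} - \frac{1}{780774680} = - \frac{440942503111}{2015179449080}$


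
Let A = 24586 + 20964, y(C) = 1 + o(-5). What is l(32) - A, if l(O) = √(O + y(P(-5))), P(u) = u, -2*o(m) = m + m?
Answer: -45550 + √38 ≈ -45544.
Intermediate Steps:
o(m) = -m (o(m) = -(m + m)/2 = -m)
y(C) = 6 (y(C) = 1 - 1*(-5) = 1 + 5 = 6)
A = 45550
l(O) = √(6 + O) (l(O) = √(O + 6) = √(6 + O))
l(32) - A = √(6 + 32) - 1*45550 = √38 - 45550 = -45550 + √38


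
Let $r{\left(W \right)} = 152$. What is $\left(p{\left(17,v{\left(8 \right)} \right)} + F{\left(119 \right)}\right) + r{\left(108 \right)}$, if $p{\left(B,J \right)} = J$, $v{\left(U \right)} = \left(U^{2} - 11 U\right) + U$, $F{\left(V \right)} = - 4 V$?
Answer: $-340$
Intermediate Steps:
$v{\left(U \right)} = U^{2} - 10 U$
$\left(p{\left(17,v{\left(8 \right)} \right)} + F{\left(119 \right)}\right) + r{\left(108 \right)} = \left(8 \left(-10 + 8\right) - 476\right) + 152 = \left(8 \left(-2\right) - 476\right) + 152 = \left(-16 - 476\right) + 152 = -492 + 152 = -340$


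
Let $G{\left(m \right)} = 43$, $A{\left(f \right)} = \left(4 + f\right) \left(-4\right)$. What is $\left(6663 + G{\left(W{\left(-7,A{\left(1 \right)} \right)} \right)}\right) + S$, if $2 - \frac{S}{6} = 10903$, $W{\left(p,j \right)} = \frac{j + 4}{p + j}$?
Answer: $-58700$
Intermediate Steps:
$A{\left(f \right)} = -16 - 4 f$
$W{\left(p,j \right)} = \frac{4 + j}{j + p}$
$S = -65406$ ($S = 12 - 65418 = -65406$)
$\left(6663 + G{\left(W{\left(-7,A{\left(1 \right)} \right)} \right)}\right) + S = \left(6663 + 43\right) - 65406 = 6706 - 65406 = -58700$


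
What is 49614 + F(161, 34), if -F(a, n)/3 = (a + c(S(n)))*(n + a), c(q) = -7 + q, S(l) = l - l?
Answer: -40476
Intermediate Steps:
S(l) = 0
F(a, n) = -3*(-7 + a)*(a + n) (F(a, n) = -3*(a + (-7 + 0))*(n + a) = -3*(a - 7)*(a + n) = -3*(-7 + a)*(a + n))
49614 + F(161, 34) = 49614 + (-3*161² + 21*161 + 21*34 - 3*161*34) = 49614 + (-3*25921 + 3381 + 714 - 16422) = 49614 + (-77763 + 3381 + 714 - 16422) = 49614 - 90090 = -40476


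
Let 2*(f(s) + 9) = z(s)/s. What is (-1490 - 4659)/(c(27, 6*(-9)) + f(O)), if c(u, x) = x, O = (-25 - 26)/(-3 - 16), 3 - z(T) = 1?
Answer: 313599/3194 ≈ 98.184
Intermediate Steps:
z(T) = 2 (z(T) = 3 - 1*1 = 3 - 1 = 2)
O = 51/19 (O = -51/(-19) = -51*(-1/19) = 51/19 ≈ 2.6842)
f(s) = -9 + 1/s (f(s) = -9 + (2/s)/2 = -9 + 1/s)
(-1490 - 4659)/(c(27, 6*(-9)) + f(O)) = (-1490 - 4659)/(6*(-9) + (-9 + 1/(51/19))) = -6149/(-54 + (-9 + 19/51)) = -6149/(-54 - 440/51) = -6149/(-3194/51) = -6149*(-51/3194) = 313599/3194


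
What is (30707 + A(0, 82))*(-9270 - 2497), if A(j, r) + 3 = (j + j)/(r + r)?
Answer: -361293968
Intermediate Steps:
A(j, r) = -3 + j/r (A(j, r) = -3 + (j + j)/(r + r) = -3 + (2*j)/((2*r)) = -3 + (2*j)*(1/(2*r)) = -3 + j/r)
(30707 + A(0, 82))*(-9270 - 2497) = (30707 + (-3 + 0/82))*(-9270 - 2497) = (30707 + (-3 + 0*(1/82)))*(-11767) = (30707 + (-3 + 0))*(-11767) = (30707 - 3)*(-11767) = 30704*(-11767) = -361293968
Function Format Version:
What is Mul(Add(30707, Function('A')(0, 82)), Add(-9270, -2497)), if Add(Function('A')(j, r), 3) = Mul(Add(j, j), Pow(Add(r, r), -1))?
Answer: -361293968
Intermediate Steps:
Function('A')(j, r) = Add(-3, Mul(j, Pow(r, -1))) (Function('A')(j, r) = Add(-3, Mul(Add(j, j), Pow(Add(r, r), -1))) = Add(-3, Mul(Mul(2, j), Pow(Mul(2, r), -1))) = Add(-3, Mul(Mul(2, j), Mul(Rational(1, 2), Pow(r, -1)))) = Add(-3, Mul(j, Pow(r, -1))))
Mul(Add(30707, Function('A')(0, 82)), Add(-9270, -2497)) = Mul(Add(30707, Add(-3, Mul(0, Pow(82, -1)))), Add(-9270, -2497)) = Mul(Add(30707, Add(-3, Mul(0, Rational(1, 82)))), -11767) = Mul(Add(30707, Add(-3, 0)), -11767) = Mul(Add(30707, -3), -11767) = Mul(30704, -11767) = -361293968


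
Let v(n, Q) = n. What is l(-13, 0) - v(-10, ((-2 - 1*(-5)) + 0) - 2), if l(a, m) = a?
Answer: -3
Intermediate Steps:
l(-13, 0) - v(-10, ((-2 - 1*(-5)) + 0) - 2) = -13 - 1*(-10) = -13 + 10 = -3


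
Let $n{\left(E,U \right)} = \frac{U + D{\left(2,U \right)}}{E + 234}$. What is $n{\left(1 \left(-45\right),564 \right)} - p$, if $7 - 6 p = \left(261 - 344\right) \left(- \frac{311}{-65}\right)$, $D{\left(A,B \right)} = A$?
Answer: $- \frac{790652}{12285} \approx -64.359$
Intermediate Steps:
$p = \frac{4378}{65}$ ($p = \frac{7}{6} - \frac{\left(261 - 344\right) \left(- \frac{311}{-65}\right)}{6} = \frac{7}{6} - \frac{\left(-83\right) \left(\left(-311\right) \left(- \frac{1}{65}\right)\right)}{6} = \frac{7}{6} - \frac{\left(-83\right) \frac{311}{65}}{6} = \frac{7}{6} - - \frac{25813}{390} = \frac{7}{6} + \frac{25813}{390} = \frac{4378}{65} \approx 67.354$)
$n{\left(E,U \right)} = \frac{2 + U}{234 + E}$ ($n{\left(E,U \right)} = \frac{U + 2}{E + 234} = \frac{2 + U}{234 + E}$)
$n{\left(1 \left(-45\right),564 \right)} - p = \frac{2 + 564}{234 + 1 \left(-45\right)} - \frac{4378}{65} = \frac{1}{234 - 45} \cdot 566 - \frac{4378}{65} = \frac{1}{189} \cdot 566 - \frac{4378}{65} = \frac{566}{189} - \frac{4378}{65} = - \frac{790652}{12285}$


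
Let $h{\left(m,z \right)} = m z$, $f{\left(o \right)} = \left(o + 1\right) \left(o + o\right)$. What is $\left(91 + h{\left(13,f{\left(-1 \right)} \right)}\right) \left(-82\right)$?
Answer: $-7462$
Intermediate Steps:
$f{\left(o \right)} = 2 o \left(1 + o\right)$ ($f{\left(o \right)} = \left(1 + o\right) 2 o = 2 o \left(1 + o\right)$)
$\left(91 + h{\left(13,f{\left(-1 \right)} \right)}\right) \left(-82\right) = \left(91 + 13 \cdot 2 \left(-1\right) \left(1 - 1\right)\right) \left(-82\right) = \left(91 + 13 \cdot 2 \left(-1\right) 0\right) \left(-82\right) = \left(91 + 13 \cdot 0\right) \left(-82\right) = \left(91 + 0\right) \left(-82\right) = 91 \left(-82\right) = -7462$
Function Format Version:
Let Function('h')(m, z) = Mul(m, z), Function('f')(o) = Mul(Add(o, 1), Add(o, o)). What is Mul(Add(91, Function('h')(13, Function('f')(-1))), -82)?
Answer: -7462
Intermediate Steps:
Function('f')(o) = Mul(2, o, Add(1, o)) (Function('f')(o) = Mul(Add(1, o), Mul(2, o)) = Mul(2, o, Add(1, o)))
Mul(Add(91, Function('h')(13, Function('f')(-1))), -82) = Mul(Add(91, Mul(13, Mul(2, -1, Add(1, -1)))), -82) = Mul(Add(91, Mul(13, Mul(2, -1, 0))), -82) = Mul(Add(91, Mul(13, 0)), -82) = Mul(Add(91, 0), -82) = Mul(91, -82) = -7462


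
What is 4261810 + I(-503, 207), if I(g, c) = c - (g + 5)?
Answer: 4262515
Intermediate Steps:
I(g, c) = -5 + c - g (I(g, c) = c - (5 + g) = c + (-5 - g) = -5 + c - g)
4261810 + I(-503, 207) = 4261810 + (-5 + 207 - 1*(-503)) = 4261810 + (-5 + 207 + 503) = 4261810 + 705 = 4262515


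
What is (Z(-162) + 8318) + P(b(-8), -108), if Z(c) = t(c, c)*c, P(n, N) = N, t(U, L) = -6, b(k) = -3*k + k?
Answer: 9182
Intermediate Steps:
b(k) = -2*k
Z(c) = -6*c
(Z(-162) + 8318) + P(b(-8), -108) = (-6*(-162) + 8318) - 108 = (972 + 8318) - 108 = 9290 - 108 = 9182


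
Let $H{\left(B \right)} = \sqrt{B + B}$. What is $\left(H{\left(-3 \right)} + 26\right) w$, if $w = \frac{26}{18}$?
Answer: $\frac{338}{9} + \frac{13 i \sqrt{6}}{9} \approx 37.556 + 3.5382 i$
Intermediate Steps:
$w = \frac{13}{9}$ ($w = 26 \cdot \frac{1}{18} = \frac{13}{9} \approx 1.4444$)
$H{\left(B \right)} = \sqrt{2} \sqrt{B}$ ($H{\left(B \right)} = \sqrt{2 B} = \sqrt{2} \sqrt{B}$)
$\left(H{\left(-3 \right)} + 26\right) w = \left(\sqrt{2} \sqrt{-3} + 26\right) \frac{13}{9} = \left(\sqrt{2} i \sqrt{3} + 26\right) \frac{13}{9} = \left(i \sqrt{6} + 26\right) \frac{13}{9} = \left(26 + i \sqrt{6}\right) \frac{13}{9} = \frac{338}{9} + \frac{13 i \sqrt{6}}{9}$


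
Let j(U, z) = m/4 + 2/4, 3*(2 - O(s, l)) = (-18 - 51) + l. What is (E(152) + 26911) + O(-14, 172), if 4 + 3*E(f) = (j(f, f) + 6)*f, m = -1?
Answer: 27194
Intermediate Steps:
O(s, l) = 25 - l/3 (O(s, l) = 2 - ((-18 - 51) + l)/3 = 2 - (-69 + l)/3 = 2 + (23 - l/3) = 25 - l/3)
j(U, z) = ¼ (j(U, z) = -1/4 + 2/4 = -1*¼ + 2*(¼) = -¼ + ½ = ¼)
E(f) = -4/3 + 25*f/12 (E(f) = -4/3 + ((¼ + 6)*f)/3 = -4/3 + (25*f/4)/3 = -4/3 + 25*f/12)
(E(152) + 26911) + O(-14, 172) = ((-4/3 + (25/12)*152) + 26911) + (25 - ⅓*172) = ((-4/3 + 950/3) + 26911) + (25 - 172/3) = (946/3 + 26911) - 97/3 = 81679/3 - 97/3 = 27194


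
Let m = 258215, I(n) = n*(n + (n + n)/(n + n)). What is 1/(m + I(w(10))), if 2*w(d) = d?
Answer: 1/258245 ≈ 3.8723e-6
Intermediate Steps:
w(d) = d/2
I(n) = n*(1 + n) (I(n) = n*(n + (2*n)/((2*n))) = n*(n + (2*n)*(1/(2*n))) = n*(n + 1) = n*(1 + n))
1/(m + I(w(10))) = 1/(258215 + ((½)*10)*(1 + (½)*10)) = 1/(258215 + 5*(1 + 5)) = 1/(258215 + 5*6) = 1/(258215 + 30) = 1/258245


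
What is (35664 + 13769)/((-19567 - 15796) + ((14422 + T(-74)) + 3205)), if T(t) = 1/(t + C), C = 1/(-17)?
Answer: -62236147/22329641 ≈ -2.7872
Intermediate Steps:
C = -1/17 ≈ -0.058824
T(t) = 1/(-1/17 + t) (T(t) = 1/(t - 1/17) = 1/(-1/17 + t))
(35664 + 13769)/((-19567 - 15796) + ((14422 + T(-74)) + 3205)) = (35664 + 13769)/((-19567 - 15796) + ((14422 + 17/(-1 + 17*(-74))) + 3205)) = 49433/(-35363 + ((14422 + 17/(-1 - 1258)) + 3205)) = 49433/(-35363 + ((14422 + 17/(-1259)) + 3205)) = 49433/(-35363 + ((14422 + 17*(-1/1259)) + 3205)) = 49433/(-35363 + ((14422 - 17/1259) + 3205)) = 49433/(-35363 + (18157281/1259 + 3205)) = 49433/(-35363 + 22192376/1259) = 49433/(-22329641/1259) = 49433*(-1259/22329641) = -62236147/22329641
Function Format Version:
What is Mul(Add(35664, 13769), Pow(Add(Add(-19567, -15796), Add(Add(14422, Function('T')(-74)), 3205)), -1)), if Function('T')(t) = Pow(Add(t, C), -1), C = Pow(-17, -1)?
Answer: Rational(-62236147, 22329641) ≈ -2.7872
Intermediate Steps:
C = Rational(-1, 17) ≈ -0.058824
Function('T')(t) = Pow(Add(Rational(-1, 17), t), -1) (Function('T')(t) = Pow(Add(t, Rational(-1, 17)), -1) = Pow(Add(Rational(-1, 17), t), -1))
Mul(Add(35664, 13769), Pow(Add(Add(-19567, -15796), Add(Add(14422, Function('T')(-74)), 3205)), -1)) = Mul(Add(35664, 13769), Pow(Add(Add(-19567, -15796), Add(Add(14422, Mul(17, Pow(Add(-1, Mul(17, -74)), -1))), 3205)), -1)) = Mul(49433, Pow(Add(-35363, Add(Add(14422, Mul(17, Pow(Add(-1, -1258), -1))), 3205)), -1)) = Mul(49433, Pow(Add(-35363, Add(Add(14422, Mul(17, Pow(-1259, -1))), 3205)), -1)) = Mul(49433, Pow(Add(-35363, Add(Add(14422, Mul(17, Rational(-1, 1259))), 3205)), -1)) = Mul(49433, Pow(Add(-35363, Add(Add(14422, Rational(-17, 1259)), 3205)), -1)) = Mul(49433, Pow(Add(-35363, Add(Rational(18157281, 1259), 3205)), -1)) = Mul(49433, Pow(Add(-35363, Rational(22192376, 1259)), -1)) = Mul(49433, Pow(Rational(-22329641, 1259), -1)) = Mul(49433, Rational(-1259, 22329641)) = Rational(-62236147, 22329641)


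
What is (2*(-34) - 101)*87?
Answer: -14703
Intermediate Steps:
(2*(-34) - 101)*87 = (-68 - 101)*87 = -169*87 = -14703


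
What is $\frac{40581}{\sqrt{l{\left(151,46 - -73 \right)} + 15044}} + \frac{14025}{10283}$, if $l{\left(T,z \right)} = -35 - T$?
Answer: $\frac{14025}{10283} + \frac{40581 \sqrt{14858}}{14858} \approx 334.29$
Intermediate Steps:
$\frac{40581}{\sqrt{l{\left(151,46 - -73 \right)} + 15044}} + \frac{14025}{10283} = \frac{40581}{\sqrt{\left(-35 - 151\right) + 15044}} + \frac{14025}{10283} = \frac{40581}{\sqrt{\left(-35 - 151\right) + 15044}} + 14025 \cdot \frac{1}{10283} = \frac{40581}{\sqrt{-186 + 15044}} + \frac{14025}{10283} = \frac{40581}{\sqrt{14858}} + \frac{14025}{10283} = 40581 \frac{\sqrt{14858}}{14858} + \frac{14025}{10283} = \frac{40581 \sqrt{14858}}{14858} + \frac{14025}{10283} = \frac{14025}{10283} + \frac{40581 \sqrt{14858}}{14858}$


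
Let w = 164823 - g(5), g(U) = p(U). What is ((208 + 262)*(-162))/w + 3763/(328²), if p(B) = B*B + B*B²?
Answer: -93478781/218718272 ≈ -0.42739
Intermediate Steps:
p(B) = B² + B³
g(U) = U²*(1 + U)
w = 164673 (w = 164823 - 5²*(1 + 5) = 164823 - 25*6 = 164823 - 1*150 = 164823 - 150 = 164673)
((208 + 262)*(-162))/w + 3763/(328²) = ((208 + 262)*(-162))/164673 + 3763/(328²) = (470*(-162))*(1/164673) + 3763/107584 = -76140*1/164673 + 3763*(1/107584) = -940/2033 + 3763/107584 = -93478781/218718272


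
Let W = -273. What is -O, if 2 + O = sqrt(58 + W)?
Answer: 2 - I*sqrt(215) ≈ 2.0 - 14.663*I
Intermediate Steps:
O = -2 + I*sqrt(215) (O = -2 + sqrt(58 - 273) = -2 + sqrt(-215) = -2 + I*sqrt(215) ≈ -2.0 + 14.663*I)
-O = -(-2 + I*sqrt(215)) = 2 - I*sqrt(215)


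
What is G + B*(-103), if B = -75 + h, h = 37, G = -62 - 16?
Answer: 3836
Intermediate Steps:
G = -78
B = -38 (B = -75 + 37 = -38)
G + B*(-103) = -78 - 38*(-103) = -78 + 3914 = 3836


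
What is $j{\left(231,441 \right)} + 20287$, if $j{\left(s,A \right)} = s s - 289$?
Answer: $73359$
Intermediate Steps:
$j{\left(s,A \right)} = -289 + s^{2}$ ($j{\left(s,A \right)} = s^{2} - 289 = -289 + s^{2}$)
$j{\left(231,441 \right)} + 20287 = \left(-289 + 231^{2}\right) + 20287 = \left(-289 + 53361\right) + 20287 = 53072 + 20287 = 73359$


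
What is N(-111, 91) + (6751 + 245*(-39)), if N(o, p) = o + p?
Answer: -2824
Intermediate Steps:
N(-111, 91) + (6751 + 245*(-39)) = (-111 + 91) + (6751 + 245*(-39)) = -20 + (6751 - 9555) = -20 - 2804 = -2824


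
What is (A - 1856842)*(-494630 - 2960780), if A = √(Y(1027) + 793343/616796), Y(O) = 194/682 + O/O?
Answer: 6416150415220 - 1727705*√28430307142789849/52581859 ≈ 6.4161e+12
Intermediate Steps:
Y(O) = 438/341 (Y(O) = 194*(1/682) + 1 = 97/341 + 1 = 438/341)
A = √28430307142789849/105163718 (A = √(438/341 + 793343/616796) = √(540686611/210327436) = √28430307142789849/105163718 ≈ 1.6033)
(A - 1856842)*(-494630 - 2960780) = (√28430307142789849/105163718 - 1856842)*(-494630 - 2960780) = (-1856842 + √28430307142789849/105163718)*(-3455410) = 6416150415220 - 1727705*√28430307142789849/52581859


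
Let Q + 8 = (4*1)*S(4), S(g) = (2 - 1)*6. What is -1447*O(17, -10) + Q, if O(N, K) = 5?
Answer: -7219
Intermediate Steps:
S(g) = 6 (S(g) = 1*6 = 6)
Q = 16 (Q = -8 + (4*1)*6 = -8 + 4*6 = -8 + 24 = 16)
-1447*O(17, -10) + Q = -1447*5 + 16 = -7235 + 16 = -7219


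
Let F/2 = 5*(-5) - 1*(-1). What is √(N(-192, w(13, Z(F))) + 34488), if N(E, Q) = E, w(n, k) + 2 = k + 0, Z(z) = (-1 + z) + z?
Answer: 2*√8574 ≈ 185.19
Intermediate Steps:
F = -48 (F = 2*(5*(-5) - 1*(-1)) = 2*(-25 + 1) = 2*(-24) = -48)
Z(z) = -1 + 2*z
w(n, k) = -2 + k (w(n, k) = -2 + (k + 0) = -2 + k)
√(N(-192, w(13, Z(F))) + 34488) = √(-192 + 34488) = √34296 = 2*√8574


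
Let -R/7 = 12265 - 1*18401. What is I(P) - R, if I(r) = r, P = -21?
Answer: -42973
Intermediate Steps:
R = 42952 (R = -7*(12265 - 1*18401) = -7*(12265 - 18401) = -7*(-6136) = 42952)
I(P) - R = -21 - 1*42952 = -21 - 42952 = -42973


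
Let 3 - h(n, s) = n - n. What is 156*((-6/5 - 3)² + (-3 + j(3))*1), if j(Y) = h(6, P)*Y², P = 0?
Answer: 162396/25 ≈ 6495.8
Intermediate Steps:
h(n, s) = 3 (h(n, s) = 3 - (n - n) = 3 - 1*0 = 3 + 0 = 3)
j(Y) = 3*Y²
156*((-6/5 - 3)² + (-3 + j(3))*1) = 156*((-6/5 - 3)² + (-3 + 3*3²)*1) = 156*((-6*⅕ - 3)² + (-3 + 3*9)*1) = 156*((-6/5 - 3)² + (-3 + 27)*1) = 156*((-21/5)² + 24*1) = 156*(441/25 + 24) = 156*(1041/25) = 162396/25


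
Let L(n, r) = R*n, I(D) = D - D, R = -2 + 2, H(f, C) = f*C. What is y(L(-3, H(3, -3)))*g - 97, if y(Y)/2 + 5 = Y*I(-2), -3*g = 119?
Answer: 899/3 ≈ 299.67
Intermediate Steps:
g = -119/3 (g = -1/3*119 = -119/3 ≈ -39.667)
H(f, C) = C*f
R = 0
I(D) = 0
L(n, r) = 0 (L(n, r) = 0*n = 0)
y(Y) = -10 (y(Y) = -10 + 2*(Y*0) = -10 + 2*0 = -10 + 0 = -10)
y(L(-3, H(3, -3)))*g - 97 = -10*(-119/3) - 97 = 1190/3 - 97 = 899/3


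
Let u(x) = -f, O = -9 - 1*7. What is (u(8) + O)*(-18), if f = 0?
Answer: 288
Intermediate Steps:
O = -16 (O = -9 - 7 = -16)
u(x) = 0 (u(x) = -1*0 = 0)
(u(8) + O)*(-18) = (0 - 16)*(-18) = -16*(-18) = 288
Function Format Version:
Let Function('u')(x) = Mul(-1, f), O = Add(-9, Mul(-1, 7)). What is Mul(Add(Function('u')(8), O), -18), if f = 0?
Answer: 288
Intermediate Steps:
O = -16 (O = Add(-9, -7) = -16)
Function('u')(x) = 0 (Function('u')(x) = Mul(-1, 0) = 0)
Mul(Add(Function('u')(8), O), -18) = Mul(Add(0, -16), -18) = Mul(-16, -18) = 288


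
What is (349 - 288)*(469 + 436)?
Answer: 55205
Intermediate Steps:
(349 - 288)*(469 + 436) = 61*905 = 55205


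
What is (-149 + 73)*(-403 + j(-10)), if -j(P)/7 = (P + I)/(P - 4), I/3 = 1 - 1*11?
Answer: 32148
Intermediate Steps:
I = -30 (I = 3*(1 - 1*11) = 3*(1 - 11) = 3*(-10) = -30)
j(P) = -7*(-30 + P)/(-4 + P) (j(P) = -7*(P - 30)/(P - 4) = -7*(-30 + P)/(-4 + P))
(-149 + 73)*(-403 + j(-10)) = (-149 + 73)*(-403 + 7*(30 - 1*(-10))/(-4 - 10)) = -76*(-403 + 7*(30 + 10)/(-14)) = -76*(-403 + 7*(-1/14)*40) = -76*(-403 - 20) = -76*(-423) = 32148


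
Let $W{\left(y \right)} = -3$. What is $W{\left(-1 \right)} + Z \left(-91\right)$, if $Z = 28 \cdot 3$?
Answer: $-7647$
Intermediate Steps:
$Z = 84$
$W{\left(-1 \right)} + Z \left(-91\right) = -3 + 84 \left(-91\right) = -3 - 7644 = -7647$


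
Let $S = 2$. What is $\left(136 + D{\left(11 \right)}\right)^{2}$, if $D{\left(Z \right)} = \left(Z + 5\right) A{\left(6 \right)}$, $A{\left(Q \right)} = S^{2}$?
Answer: $40000$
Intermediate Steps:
$A{\left(Q \right)} = 4$ ($A{\left(Q \right)} = 2^{2} = 4$)
$D{\left(Z \right)} = 20 + 4 Z$ ($D{\left(Z \right)} = \left(Z + 5\right) 4 = \left(5 + Z\right) 4 = 20 + 4 Z$)
$\left(136 + D{\left(11 \right)}\right)^{2} = \left(136 + \left(20 + 4 \cdot 11\right)\right)^{2} = \left(136 + \left(20 + 44\right)\right)^{2} = \left(136 + 64\right)^{2} = 200^{2} = 40000$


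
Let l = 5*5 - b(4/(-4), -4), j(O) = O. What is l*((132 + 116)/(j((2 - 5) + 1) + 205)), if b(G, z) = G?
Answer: 6448/203 ≈ 31.764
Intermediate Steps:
l = 26 (l = 5*5 - 4/(-4) = 25 - 4*(-1)/4 = 25 - 1*(-1) = 25 + 1 = 26)
l*((132 + 116)/(j((2 - 5) + 1) + 205)) = 26*((132 + 116)/(((2 - 5) + 1) + 205)) = 26*(248/((-3 + 1) + 205)) = 26*(248/(-2 + 205)) = 26*(248/203) = 6448/203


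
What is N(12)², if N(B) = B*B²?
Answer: 2985984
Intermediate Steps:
N(B) = B³
N(12)² = (12³)² = 1728² = 2985984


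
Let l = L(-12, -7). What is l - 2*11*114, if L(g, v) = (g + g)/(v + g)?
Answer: -47628/19 ≈ -2506.7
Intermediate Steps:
L(g, v) = 2*g/(g + v) (L(g, v) = (2*g)/(g + v) = 2*g/(g + v))
l = 24/19 (l = 2*(-12)/(-12 - 7) = 2*(-12)/(-19) = 2*(-12)*(-1/19) = 24/19 ≈ 1.2632)
l - 2*11*114 = 24/19 - 2*11*114 = 24/19 - 22*114 = 24/19 - 2508 = -47628/19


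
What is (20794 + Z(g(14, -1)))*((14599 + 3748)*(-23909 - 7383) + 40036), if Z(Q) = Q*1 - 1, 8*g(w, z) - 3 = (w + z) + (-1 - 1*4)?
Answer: -11937516022530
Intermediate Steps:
g(w, z) = -1/4 + w/8 + z/8 (g(w, z) = 3/8 + ((w + z) + (-1 - 1*4))/8 = 3/8 + ((w + z) + (-1 - 4))/8 = 3/8 + ((w + z) - 5)/8 = 3/8 + (-5 + w + z)/8 = 3/8 + (-5/8 + w/8 + z/8) = -1/4 + w/8 + z/8)
Z(Q) = -1 + Q (Z(Q) = Q - 1 = -1 + Q)
(20794 + Z(g(14, -1)))*((14599 + 3748)*(-23909 - 7383) + 40036) = (20794 + (-1 + (-1/4 + (1/8)*14 + (1/8)*(-1))))*((14599 + 3748)*(-23909 - 7383) + 40036) = (20794 + (-1 + (-1/4 + 7/4 - 1/8)))*(18347*(-31292) + 40036) = (20794 + (-1 + 11/8))*(-574114324 + 40036) = (20794 + 3/8)*(-574074288) = (166355/8)*(-574074288) = -11937516022530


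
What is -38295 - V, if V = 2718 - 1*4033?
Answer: -36980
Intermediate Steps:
V = -1315 (V = 2718 - 4033 = -1315)
-38295 - V = -38295 - 1*(-1315) = -38295 + 1315 = -36980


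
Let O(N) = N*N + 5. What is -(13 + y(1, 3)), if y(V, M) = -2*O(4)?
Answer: 29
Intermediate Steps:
O(N) = 5 + N² (O(N) = N² + 5 = 5 + N²)
y(V, M) = -42 (y(V, M) = -2*(5 + 4²) = -2*(5 + 16) = -2*21 = -42)
-(13 + y(1, 3)) = -(13 - 42) = -1*(-29) = 29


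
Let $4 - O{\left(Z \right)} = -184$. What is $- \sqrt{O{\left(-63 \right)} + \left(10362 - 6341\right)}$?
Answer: $- \sqrt{4209} \approx -64.877$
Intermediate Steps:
$O{\left(Z \right)} = 188$ ($O{\left(Z \right)} = 4 - -184 = 4 + 184 = 188$)
$- \sqrt{O{\left(-63 \right)} + \left(10362 - 6341\right)} = - \sqrt{188 + \left(10362 - 6341\right)} = - \sqrt{188 + 4021} = - \sqrt{4209}$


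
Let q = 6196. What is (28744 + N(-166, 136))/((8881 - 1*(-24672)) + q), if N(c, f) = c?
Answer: 28578/39749 ≈ 0.71896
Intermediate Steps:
(28744 + N(-166, 136))/((8881 - 1*(-24672)) + q) = (28744 - 166)/((8881 - 1*(-24672)) + 6196) = 28578/((8881 + 24672) + 6196) = 28578/(33553 + 6196) = 28578/39749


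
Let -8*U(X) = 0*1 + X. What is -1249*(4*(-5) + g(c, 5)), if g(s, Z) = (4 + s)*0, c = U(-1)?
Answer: 24980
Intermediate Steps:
U(X) = -X/8 (U(X) = -(0*1 + X)/8 = -(0 + X)/8 = -X/8)
c = ⅛ (c = -⅛*(-1) = ⅛ ≈ 0.12500)
g(s, Z) = 0
-1249*(4*(-5) + g(c, 5)) = -1249*(4*(-5) + 0) = -1249*(-20 + 0) = -1249*(-20) = 24980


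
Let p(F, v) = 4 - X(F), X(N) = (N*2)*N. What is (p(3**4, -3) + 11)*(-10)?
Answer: 131070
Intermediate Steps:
X(N) = 2*N**2 (X(N) = (2*N)*N = 2*N**2)
p(F, v) = 4 - 2*F**2
(p(3**4, -3) + 11)*(-10) = ((4 - 2*(3**4)**2) + 11)*(-10) = ((4 - 2*81**2) + 11)*(-10) = ((4 - 2*6561) + 11)*(-10) = ((4 - 13122) + 11)*(-10) = (-13118 + 11)*(-10) = -13107*(-10) = 131070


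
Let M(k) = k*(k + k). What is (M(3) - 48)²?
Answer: 900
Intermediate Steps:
M(k) = 2*k² (M(k) = k*(2*k) = 2*k²)
(M(3) - 48)² = (2*3² - 48)² = (2*9 - 48)² = (18 - 48)² = (-30)² = 900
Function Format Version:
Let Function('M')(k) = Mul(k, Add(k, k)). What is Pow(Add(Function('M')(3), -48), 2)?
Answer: 900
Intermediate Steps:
Function('M')(k) = Mul(2, Pow(k, 2)) (Function('M')(k) = Mul(k, Mul(2, k)) = Mul(2, Pow(k, 2)))
Pow(Add(Function('M')(3), -48), 2) = Pow(Add(Mul(2, Pow(3, 2)), -48), 2) = Pow(Add(Mul(2, 9), -48), 2) = Pow(Add(18, -48), 2) = Pow(-30, 2) = 900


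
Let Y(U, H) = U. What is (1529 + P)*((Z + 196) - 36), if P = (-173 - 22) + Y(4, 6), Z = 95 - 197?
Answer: 77604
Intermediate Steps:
Z = -102
P = -191 (P = (-173 - 22) + 4 = -195 + 4 = -191)
(1529 + P)*((Z + 196) - 36) = (1529 - 191)*((-102 + 196) - 36) = 1338*(94 - 36) = 1338*58 = 77604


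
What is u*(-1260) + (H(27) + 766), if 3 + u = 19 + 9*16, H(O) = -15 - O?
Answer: -200876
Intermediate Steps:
u = 160 (u = -3 + (19 + 9*16) = -3 + (19 + 144) = -3 + 163 = 160)
u*(-1260) + (H(27) + 766) = 160*(-1260) + ((-15 - 1*27) + 766) = -201600 + ((-15 - 27) + 766) = -201600 + (-42 + 766) = -201600 + 724 = -200876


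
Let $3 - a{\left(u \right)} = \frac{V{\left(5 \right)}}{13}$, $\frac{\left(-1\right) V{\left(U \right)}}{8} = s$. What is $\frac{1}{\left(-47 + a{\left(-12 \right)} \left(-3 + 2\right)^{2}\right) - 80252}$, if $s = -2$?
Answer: $- \frac{13}{1043864} \approx -1.2454 \cdot 10^{-5}$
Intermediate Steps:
$V{\left(U \right)} = 16$ ($V{\left(U \right)} = \left(-8\right) \left(-2\right) = 16$)
$a{\left(u \right)} = \frac{23}{13}$ ($a{\left(u \right)} = 3 - \frac{16}{13} = \frac{23}{13}$)
$\frac{1}{\left(-47 + a{\left(-12 \right)} \left(-3 + 2\right)^{2}\right) - 80252} = \frac{1}{\left(-47 + \frac{23 \left(-3 + 2\right)^{2}}{13}\right) - 80252} = \frac{1}{\left(-47 + \frac{23 \left(-1\right)^{2}}{13}\right) - 80252} = \frac{1}{\left(-47 + \frac{23}{13} \cdot 1\right) - 80252} = \frac{1}{\left(-47 + \frac{23}{13}\right) - 80252} = \frac{1}{- \frac{588}{13} - 80252} = \frac{1}{- \frac{1043864}{13}} = - \frac{13}{1043864}$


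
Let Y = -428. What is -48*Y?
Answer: 20544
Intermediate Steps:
-48*Y = -48*(-428) = 20544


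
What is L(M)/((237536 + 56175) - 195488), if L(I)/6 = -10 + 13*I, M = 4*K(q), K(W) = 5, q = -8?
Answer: 500/32741 ≈ 0.015271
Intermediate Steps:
M = 20 (M = 4*5 = 20)
L(I) = -60 + 78*I (L(I) = 6*(-10 + 13*I) = -60 + 78*I)
L(M)/((237536 + 56175) - 195488) = (-60 + 78*20)/((237536 + 56175) - 195488) = (-60 + 1560)/(293711 - 195488) = 1500/98223 = 1500*(1/98223) = 500/32741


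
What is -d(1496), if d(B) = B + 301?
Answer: -1797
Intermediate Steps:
d(B) = 301 + B
-d(1496) = -(301 + 1496) = -1*1797 = -1797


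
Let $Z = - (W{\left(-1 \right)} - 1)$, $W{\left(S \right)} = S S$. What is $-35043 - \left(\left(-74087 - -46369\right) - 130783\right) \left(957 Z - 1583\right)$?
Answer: $-250942126$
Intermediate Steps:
$W{\left(S \right)} = S^{2}$
$Z = 0$ ($Z = - (\left(-1\right)^{2} - 1) = - (1 - 1) = \left(-1\right) 0 = 0$)
$-35043 - \left(\left(-74087 - -46369\right) - 130783\right) \left(957 Z - 1583\right) = -35043 - \left(\left(-74087 - -46369\right) - 130783\right) \left(957 \cdot 0 - 1583\right) = -35043 - \left(\left(-74087 + 46369\right) - 130783\right) \left(0 - 1583\right) = -35043 - \left(-27718 - 130783\right) \left(-1583\right) = -35043 - \left(-158501\right) \left(-1583\right) = -35043 - 250907083 = -250942126$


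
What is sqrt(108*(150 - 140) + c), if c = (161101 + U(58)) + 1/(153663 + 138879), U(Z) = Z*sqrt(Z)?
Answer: sqrt(13879583254799826 + 4963687662312*sqrt(58))/292542 ≈ 403.27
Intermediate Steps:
U(Z) = Z**(3/2)
c = 47128808743/292542 + 58*sqrt(58) (c = (161101 + 58**(3/2)) + 1/(153663 + 138879) = (161101 + 58*sqrt(58)) + 1/292542 = 47128808743/292542 + 58*sqrt(58) ≈ 1.6154e+5)
sqrt(108*(150 - 140) + c) = sqrt(108*(150 - 140) + (47128808743/292542 + 58*sqrt(58))) = sqrt(108*10 + (47128808743/292542 + 58*sqrt(58))) = sqrt(1080 + (47128808743/292542 + 58*sqrt(58))) = sqrt(47444754103/292542 + 58*sqrt(58))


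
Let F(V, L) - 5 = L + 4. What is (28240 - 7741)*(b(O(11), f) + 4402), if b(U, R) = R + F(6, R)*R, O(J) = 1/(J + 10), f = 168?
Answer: 703238694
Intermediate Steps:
F(V, L) = 9 + L (F(V, L) = 5 + (L + 4) = 5 + (4 + L) = 9 + L)
O(J) = 1/(10 + J)
b(U, R) = R + R*(9 + R) (b(U, R) = R + (9 + R)*R = R + R*(9 + R))
(28240 - 7741)*(b(O(11), f) + 4402) = (28240 - 7741)*(168*(10 + 168) + 4402) = 20499*(168*178 + 4402) = 20499*(29904 + 4402) = 20499*34306 = 703238694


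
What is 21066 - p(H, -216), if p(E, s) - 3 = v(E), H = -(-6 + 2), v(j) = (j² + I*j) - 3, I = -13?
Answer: 21102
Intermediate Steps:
v(j) = -3 + j² - 13*j (v(j) = (j² - 13*j) - 3 = -3 + j² - 13*j)
H = 4 (H = -1*(-4) = 4)
p(E, s) = E² - 13*E (p(E, s) = 3 + (-3 + E² - 13*E) = E² - 13*E)
21066 - p(H, -216) = 21066 - 4*(-13 + 4) = 21066 - 4*(-9) = 21066 - 1*(-36) = 21066 + 36 = 21102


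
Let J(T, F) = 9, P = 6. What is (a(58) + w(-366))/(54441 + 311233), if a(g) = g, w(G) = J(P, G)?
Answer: 67/365674 ≈ 0.00018322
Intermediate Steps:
w(G) = 9
(a(58) + w(-366))/(54441 + 311233) = (58 + 9)/(54441 + 311233) = 67/365674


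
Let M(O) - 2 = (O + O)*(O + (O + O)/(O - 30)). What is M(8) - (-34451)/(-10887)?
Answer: 13795913/119757 ≈ 115.20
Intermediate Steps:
M(O) = 2 + 2*O*(O + 2*O/(-30 + O)) (M(O) = 2 + (O + O)*(O + (O + O)/(O - 30)) = 2 + (2*O)*(O + (2*O)/(-30 + O)) = 2 + (2*O)*(O + 2*O/(-30 + O)) = 2 + 2*O*(O + 2*O/(-30 + O)))
M(8) - (-34451)/(-10887) = 2*(-30 + 8 + 8**3 - 28*8**2)/(-30 + 8) - (-34451)/(-10887) = 2*(-30 + 8 + 512 - 28*64)/(-22) - (-34451)*(-1)/10887 = 2*(-1/22)*(-30 + 8 + 512 - 1792) - 1*34451/10887 = 2*(-1/22)*(-1302) - 34451/10887 = 1302/11 - 34451/10887 = 13795913/119757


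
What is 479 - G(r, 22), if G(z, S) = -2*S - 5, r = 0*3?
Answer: 528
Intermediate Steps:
r = 0
G(z, S) = -5 - 2*S
479 - G(r, 22) = 479 - (-5 - 2*22) = 479 - (-5 - 44) = 479 - 1*(-49) = 479 + 49 = 528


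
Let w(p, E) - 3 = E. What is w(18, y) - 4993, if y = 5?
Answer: -4985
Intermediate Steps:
w(p, E) = 3 + E
w(18, y) - 4993 = (3 + 5) - 4993 = 8 - 4993 = -4985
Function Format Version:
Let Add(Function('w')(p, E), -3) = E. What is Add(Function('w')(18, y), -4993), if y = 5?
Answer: -4985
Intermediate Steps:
Function('w')(p, E) = Add(3, E)
Add(Function('w')(18, y), -4993) = Add(Add(3, 5), -4993) = Add(8, -4993) = -4985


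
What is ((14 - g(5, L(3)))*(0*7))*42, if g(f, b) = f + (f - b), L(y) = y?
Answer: 0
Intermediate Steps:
g(f, b) = -b + 2*f
((14 - g(5, L(3)))*(0*7))*42 = ((14 - (-1*3 + 2*5))*(0*7))*42 = ((14 - (-3 + 10))*0)*42 = ((14 - 1*7)*0)*42 = ((14 - 7)*0)*42 = (7*0)*42 = 0*42 = 0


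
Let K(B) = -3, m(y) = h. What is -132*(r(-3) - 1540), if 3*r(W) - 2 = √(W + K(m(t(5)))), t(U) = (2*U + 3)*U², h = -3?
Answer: 203192 - 44*I*√6 ≈ 2.0319e+5 - 107.78*I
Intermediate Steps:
t(U) = U²*(3 + 2*U) (t(U) = (3 + 2*U)*U² = U²*(3 + 2*U))
m(y) = -3
r(W) = ⅔ + √(-3 + W)/3 (r(W) = ⅔ + √(W - 3)/3 = ⅔ + √(-3 + W)/3)
-132*(r(-3) - 1540) = -132*((⅔ + √(-3 - 3)/3) - 1540) = -132*((⅔ + √(-6)/3) - 1540) = -132*((⅔ + (I*√6)/3) - 1540) = -132*((⅔ + I*√6/3) - 1540) = -132*(-4618/3 + I*√6/3) = 203192 - 44*I*√6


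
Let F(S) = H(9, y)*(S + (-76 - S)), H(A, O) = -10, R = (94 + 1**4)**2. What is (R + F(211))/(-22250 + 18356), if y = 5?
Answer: -9785/3894 ≈ -2.5128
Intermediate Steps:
R = 9025 (R = (94 + 1)**2 = 95**2 = 9025)
F(S) = 760 (F(S) = -10*(S + (-76 - S)) = -10*(-76) = 760)
(R + F(211))/(-22250 + 18356) = (9025 + 760)/(-22250 + 18356) = 9785/(-3894) = 9785*(-1/3894) = -9785/3894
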